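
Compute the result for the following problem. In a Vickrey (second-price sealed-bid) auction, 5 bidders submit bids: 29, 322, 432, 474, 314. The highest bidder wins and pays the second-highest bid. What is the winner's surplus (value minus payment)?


Step 1: Sort bids in descending order: 474, 432, 322, 314, 29
Step 2: The winning bid is the highest: 474
Step 3: The payment equals the second-highest bid: 432
Step 4: Surplus = winner's bid - payment = 474 - 432 = 42

42


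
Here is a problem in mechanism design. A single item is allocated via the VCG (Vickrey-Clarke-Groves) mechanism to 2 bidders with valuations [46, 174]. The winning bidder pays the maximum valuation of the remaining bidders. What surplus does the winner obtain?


Step 1: The winner is the agent with the highest value: agent 1 with value 174
Step 2: Values of other agents: [46]
Step 3: VCG payment = max of others' values = 46
Step 4: Surplus = 174 - 46 = 128

128


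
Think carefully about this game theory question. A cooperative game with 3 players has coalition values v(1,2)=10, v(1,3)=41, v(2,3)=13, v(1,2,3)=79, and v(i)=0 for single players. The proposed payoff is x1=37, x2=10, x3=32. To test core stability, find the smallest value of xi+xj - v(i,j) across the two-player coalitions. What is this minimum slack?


Step 1: Slack for coalition (1,2): x1+x2 - v12 = 47 - 10 = 37
Step 2: Slack for coalition (1,3): x1+x3 - v13 = 69 - 41 = 28
Step 3: Slack for coalition (2,3): x2+x3 - v23 = 42 - 13 = 29
Step 4: Minimum slack = min(37, 28, 29) = 28, attained by (1,3); no pair can gain by deviating, so the allocation is in the core

28


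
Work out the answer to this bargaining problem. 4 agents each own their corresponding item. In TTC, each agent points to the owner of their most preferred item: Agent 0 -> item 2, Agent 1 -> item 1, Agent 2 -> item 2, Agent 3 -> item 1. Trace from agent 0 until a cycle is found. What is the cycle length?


Step 1: Trace the pointer graph from agent 0: 0 -> 2 -> 2
Step 2: A cycle is detected when we revisit agent 2
Step 3: The cycle is: 2 -> 2
Step 4: Cycle length = 1

1


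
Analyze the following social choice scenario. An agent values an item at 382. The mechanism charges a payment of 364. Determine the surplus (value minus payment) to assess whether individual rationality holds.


Step 1: Surplus = value - payment = 382 - 364 = 18
Step 2: IR is satisfied (surplus >= 0)

18


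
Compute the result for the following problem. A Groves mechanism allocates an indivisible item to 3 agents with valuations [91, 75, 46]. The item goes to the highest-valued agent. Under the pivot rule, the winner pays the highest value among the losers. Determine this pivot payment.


Step 1: The efficient winner is agent 0 with value 91
Step 2: Other agents' values: [75, 46]
Step 3: Pivot payment = max(others) = 75
Step 4: The winner pays 75

75


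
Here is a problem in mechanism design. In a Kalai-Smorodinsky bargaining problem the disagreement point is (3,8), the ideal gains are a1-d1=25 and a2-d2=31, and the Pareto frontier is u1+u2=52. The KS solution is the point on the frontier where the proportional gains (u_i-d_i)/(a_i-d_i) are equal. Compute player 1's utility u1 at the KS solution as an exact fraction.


Step 1: At the KS point, (u1-d1)/r1 = (u2-d2)/r2 = t and u1+u2 = 52
Step 2: u1 = d1 + r1*t and u2 = d2 + r2*t, so (d1 + r1*t) + (d2 + r2*t) = 52
Step 3: t = (52 - 3 - 8)/(25 + 31) = 41/56
Step 4: u1 = d1 + r1*t = 3 + 25 * 41/56 = 1193/56
Step 5: (Check: u2 = d2 + r2*t = 1719/56; u1+u2 = 1193/56 + 1719/56 = 52, on the frontier.)

1193/56


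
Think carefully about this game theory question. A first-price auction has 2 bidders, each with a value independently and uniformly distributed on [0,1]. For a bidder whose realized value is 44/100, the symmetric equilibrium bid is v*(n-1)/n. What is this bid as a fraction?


Step 1: The symmetric BNE bidding function is b(v) = v * (n-1) / n
Step 2: Substitute v = 11/25 and n = 2
Step 3: b = 11/25 * 1/2
Step 4: b = 11/50

11/50


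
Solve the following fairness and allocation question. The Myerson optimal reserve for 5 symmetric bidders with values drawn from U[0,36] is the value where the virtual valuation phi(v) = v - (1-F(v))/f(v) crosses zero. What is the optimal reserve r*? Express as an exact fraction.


Step 1: For U[0,36], F(v) = v/36 and f(v) = 1/36
Step 2: phi(v) = v - (1 - v/36)/(1/36) = v - (36 - v) = 2v - 36
Step 3: Set phi(r*) = 0: 2r* - 36 = 0
Step 4: r* = 36/2 = 18 (the number of bidders n = 5 does not enter)

18


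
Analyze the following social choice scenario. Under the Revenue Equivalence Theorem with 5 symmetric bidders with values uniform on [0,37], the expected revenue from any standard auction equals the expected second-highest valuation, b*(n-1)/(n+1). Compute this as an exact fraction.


Step 1: By Revenue Equivalence, expected revenue = b*(n-1)/(n+1)
Step 2: Substituting n = 5, b = 37
Step 3: Revenue = 37*(5-1)/(5+1) = 37*4/6
Step 4: Revenue = 148/6 = 74/3

74/3


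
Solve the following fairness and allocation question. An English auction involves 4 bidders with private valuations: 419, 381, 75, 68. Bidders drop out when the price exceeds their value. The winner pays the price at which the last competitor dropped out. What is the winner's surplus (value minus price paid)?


Step 1: Identify the highest value: 419
Step 2: Identify the second-highest value: 381
Step 3: The final price = second-highest value = 381
Step 4: Surplus = 419 - 381 = 38

38


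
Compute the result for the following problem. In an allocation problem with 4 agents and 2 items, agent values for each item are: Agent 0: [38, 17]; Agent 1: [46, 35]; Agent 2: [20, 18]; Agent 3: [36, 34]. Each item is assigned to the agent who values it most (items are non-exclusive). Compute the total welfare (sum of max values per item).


Step 1: For each item, find the maximum value among all agents.
Step 2: Item 0 -> Agent 1 (value 46)
Step 3: Item 1 -> Agent 1 (value 35)
Step 4: Total welfare = 46 + 35 = 81

81


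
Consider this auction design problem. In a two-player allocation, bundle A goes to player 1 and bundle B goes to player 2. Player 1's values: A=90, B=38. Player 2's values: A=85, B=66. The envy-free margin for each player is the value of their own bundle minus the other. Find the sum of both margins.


Step 1: Player 1's margin = v1(A) - v1(B) = 90 - 38 = 52
Step 2: Player 2's margin = v2(B) - v2(A) = 66 - 85 = -19
Step 3: Total margin = 52 + -19 = 33

33


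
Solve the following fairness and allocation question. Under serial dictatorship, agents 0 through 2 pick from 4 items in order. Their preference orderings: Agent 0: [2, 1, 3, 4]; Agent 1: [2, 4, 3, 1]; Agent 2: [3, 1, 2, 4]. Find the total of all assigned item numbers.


Step 1: Agent 0 picks item 2
Step 2: Agent 1 picks item 4
Step 3: Agent 2 picks item 3
Step 4: Sum = 2 + 4 + 3 = 9

9


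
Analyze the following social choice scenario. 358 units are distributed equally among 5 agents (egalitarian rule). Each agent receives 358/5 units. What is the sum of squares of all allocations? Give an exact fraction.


Step 1: Each agent's share = 358/5
Step 2: Square of each share = (358/5)^2 = 128164/25
Step 3: Sum of squares = 5 * 128164/25 = 128164/5

128164/5


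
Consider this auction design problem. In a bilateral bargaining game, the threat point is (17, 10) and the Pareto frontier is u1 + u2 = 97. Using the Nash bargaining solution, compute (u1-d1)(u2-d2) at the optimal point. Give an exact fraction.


Step 1: The Nash solution splits surplus symmetrically above the disagreement point
Step 2: u1 = (total + d1 - d2)/2 = (97 + 17 - 10)/2 = 52
Step 3: u2 = (total - d1 + d2)/2 = (97 - 17 + 10)/2 = 45
Step 4: Nash product = (52 - 17) * (45 - 10)
Step 5: = 35 * 35 = 1225

1225


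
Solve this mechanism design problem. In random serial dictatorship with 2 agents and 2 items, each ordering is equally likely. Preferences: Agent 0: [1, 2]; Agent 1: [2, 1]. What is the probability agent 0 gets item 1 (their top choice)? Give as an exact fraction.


Step 1: Agent 0 wants item 1
Step 2: There are 2 possible orderings of agents
Step 3: In 2 orderings, agent 0 gets item 1
Step 4: Probability = 2/2 = 1

1


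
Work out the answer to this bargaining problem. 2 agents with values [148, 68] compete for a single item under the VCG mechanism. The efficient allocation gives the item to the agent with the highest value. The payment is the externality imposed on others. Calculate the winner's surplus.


Step 1: The winner is the agent with the highest value: agent 0 with value 148
Step 2: Values of other agents: [68]
Step 3: VCG payment = max of others' values = 68
Step 4: Surplus = 148 - 68 = 80

80


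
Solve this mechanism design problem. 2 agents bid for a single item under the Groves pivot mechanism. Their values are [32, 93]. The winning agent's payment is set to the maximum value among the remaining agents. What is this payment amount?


Step 1: The efficient winner is agent 1 with value 93
Step 2: Other agents' values: [32]
Step 3: Pivot payment = max(others) = 32
Step 4: The winner pays 32

32


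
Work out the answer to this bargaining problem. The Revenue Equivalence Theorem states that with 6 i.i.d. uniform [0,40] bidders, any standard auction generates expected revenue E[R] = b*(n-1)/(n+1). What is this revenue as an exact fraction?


Step 1: By Revenue Equivalence, expected revenue = b*(n-1)/(n+1)
Step 2: Substituting n = 6, b = 40
Step 3: Revenue = 40*(6-1)/(6+1) = 40*5/7
Step 4: Revenue = 200/7

200/7


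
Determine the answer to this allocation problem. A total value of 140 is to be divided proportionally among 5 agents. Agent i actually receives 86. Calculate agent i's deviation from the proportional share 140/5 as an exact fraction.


Step 1: Proportional share = 140/5 = 28
Step 2: Agent's actual allocation = 86
Step 3: Excess = 86 - 28 = 58

58


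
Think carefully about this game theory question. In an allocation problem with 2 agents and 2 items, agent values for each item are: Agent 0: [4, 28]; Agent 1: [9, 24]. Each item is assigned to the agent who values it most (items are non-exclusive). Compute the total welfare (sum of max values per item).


Step 1: For each item, find the maximum value among all agents.
Step 2: Item 0 -> Agent 1 (value 9)
Step 3: Item 1 -> Agent 0 (value 28)
Step 4: Total welfare = 9 + 28 = 37

37


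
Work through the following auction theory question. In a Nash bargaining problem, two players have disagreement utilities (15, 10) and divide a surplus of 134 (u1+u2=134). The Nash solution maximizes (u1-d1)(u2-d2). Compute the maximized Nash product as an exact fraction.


Step 1: The Nash solution splits surplus symmetrically above the disagreement point
Step 2: u1 = (total + d1 - d2)/2 = (134 + 15 - 10)/2 = 139/2
Step 3: u2 = (total - d1 + d2)/2 = (134 - 15 + 10)/2 = 129/2
Step 4: Nash product = (139/2 - 15) * (129/2 - 10)
Step 5: = 109/2 * 109/2 = 11881/4

11881/4


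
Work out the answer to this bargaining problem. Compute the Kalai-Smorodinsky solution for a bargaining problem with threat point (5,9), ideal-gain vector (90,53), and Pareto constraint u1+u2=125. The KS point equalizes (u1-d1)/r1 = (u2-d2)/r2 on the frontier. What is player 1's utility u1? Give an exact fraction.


Step 1: At the KS point, (u1-d1)/r1 = (u2-d2)/r2 = t and u1+u2 = 125
Step 2: u1 = d1 + r1*t and u2 = d2 + r2*t, so (d1 + r1*t) + (d2 + r2*t) = 125
Step 3: t = (125 - 5 - 9)/(90 + 53) = 111/143
Step 4: u1 = d1 + r1*t = 5 + 90 * 111/143 = 10705/143
Step 5: (Check: u2 = d2 + r2*t = 7170/143; u1+u2 = 10705/143 + 7170/143 = 125, on the frontier.)

10705/143


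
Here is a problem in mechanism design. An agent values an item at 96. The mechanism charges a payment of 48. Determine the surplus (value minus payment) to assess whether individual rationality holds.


Step 1: Surplus = value - payment = 96 - 48 = 48
Step 2: IR is satisfied (surplus >= 0)

48


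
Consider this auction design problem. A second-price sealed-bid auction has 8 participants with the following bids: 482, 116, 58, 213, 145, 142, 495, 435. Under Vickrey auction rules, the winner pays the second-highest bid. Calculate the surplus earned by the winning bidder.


Step 1: Sort bids in descending order: 495, 482, 435, 213, 145, 142, 116, 58
Step 2: The winning bid is the highest: 495
Step 3: The payment equals the second-highest bid: 482
Step 4: Surplus = winner's bid - payment = 495 - 482 = 13

13


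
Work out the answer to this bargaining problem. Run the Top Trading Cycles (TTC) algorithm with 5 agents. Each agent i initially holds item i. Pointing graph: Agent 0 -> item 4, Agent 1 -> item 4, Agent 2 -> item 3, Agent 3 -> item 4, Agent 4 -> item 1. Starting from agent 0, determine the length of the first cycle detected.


Step 1: Trace the pointer graph from agent 0: 0 -> 4 -> 1 -> 4
Step 2: A cycle is detected when we revisit agent 4
Step 3: The cycle is: 4 -> 1 -> 4
Step 4: Cycle length = 2

2


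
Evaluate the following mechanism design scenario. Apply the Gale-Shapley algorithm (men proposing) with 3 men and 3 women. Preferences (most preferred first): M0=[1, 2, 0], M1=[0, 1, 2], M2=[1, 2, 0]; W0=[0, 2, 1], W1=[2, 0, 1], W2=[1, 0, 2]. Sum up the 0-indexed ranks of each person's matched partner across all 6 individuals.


Step 1: Run Gale-Shapley (men propose, women hold best offer):
  M0 proposes to W1; she accepts
  M1 proposes to W0; she accepts
  M2 proposes to W1; she switches from M0
  M0 proposes to W2; she accepts
Step 2: Final matching: W0-M1, W1-M2, W2-M0
Step 3: 0-indexed ranks (man's rank of his match, then woman's): 0 + 2 + 0 + 0 + 1 + 1
Step 4: Total rank sum = 4

4


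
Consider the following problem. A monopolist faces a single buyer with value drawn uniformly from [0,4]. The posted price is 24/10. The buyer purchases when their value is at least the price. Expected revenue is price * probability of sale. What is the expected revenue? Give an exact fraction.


Step 1: Posted price r = 12/5, value support [0,4]
Step 2: P(v >= r) = (4 - 12/5)/4 = 2/5
Step 3: Expected revenue = r * P(v >= r) = 12/5 * 2/5
Step 4: Revenue = 24/25

24/25


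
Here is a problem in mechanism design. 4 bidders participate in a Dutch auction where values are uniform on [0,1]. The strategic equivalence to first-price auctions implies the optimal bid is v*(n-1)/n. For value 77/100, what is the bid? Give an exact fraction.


Step 1: Dutch auctions are strategically equivalent to first-price auctions
Step 2: The equilibrium bid is b(v) = v*(n-1)/n
Step 3: b = 77/100 * 3/4
Step 4: b = 231/400

231/400


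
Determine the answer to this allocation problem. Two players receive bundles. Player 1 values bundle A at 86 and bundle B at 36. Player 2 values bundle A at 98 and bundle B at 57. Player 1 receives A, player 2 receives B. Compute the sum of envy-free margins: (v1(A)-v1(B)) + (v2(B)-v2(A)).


Step 1: Player 1's margin = v1(A) - v1(B) = 86 - 36 = 50
Step 2: Player 2's margin = v2(B) - v2(A) = 57 - 98 = -41
Step 3: Total margin = 50 + -41 = 9

9


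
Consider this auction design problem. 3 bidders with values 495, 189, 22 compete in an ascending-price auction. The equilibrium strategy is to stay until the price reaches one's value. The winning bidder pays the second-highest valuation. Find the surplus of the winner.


Step 1: Identify the highest value: 495
Step 2: Identify the second-highest value: 189
Step 3: The final price = second-highest value = 189
Step 4: Surplus = 495 - 189 = 306

306


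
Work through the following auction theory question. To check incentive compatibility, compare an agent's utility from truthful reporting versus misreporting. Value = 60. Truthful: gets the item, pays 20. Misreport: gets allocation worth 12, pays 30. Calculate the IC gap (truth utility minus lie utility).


Step 1: U(truth) = value - payment = 60 - 20 = 40
Step 2: U(lie) = allocation - payment = 12 - 30 = -18
Step 3: IC gap = 40 - (-18) = 58

58


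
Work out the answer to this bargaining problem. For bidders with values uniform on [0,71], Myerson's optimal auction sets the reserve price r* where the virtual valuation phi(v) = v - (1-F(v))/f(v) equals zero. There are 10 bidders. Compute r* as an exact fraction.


Step 1: For U[0,71], F(v) = v/71 and f(v) = 1/71
Step 2: phi(v) = v - (1 - v/71)/(1/71) = v - (71 - v) = 2v - 71
Step 3: Set phi(r*) = 0: 2r* - 71 = 0
Step 4: r* = 71/2 (the number of bidders n = 10 does not enter)

71/2


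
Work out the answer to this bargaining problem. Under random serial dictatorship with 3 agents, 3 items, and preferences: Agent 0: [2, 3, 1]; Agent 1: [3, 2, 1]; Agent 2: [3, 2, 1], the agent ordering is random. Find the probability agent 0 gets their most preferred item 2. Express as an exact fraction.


Step 1: Agent 0 wants item 2
Step 2: There are 6 possible orderings of agents
Step 3: In 4 orderings, agent 0 gets item 2
Step 4: Probability = 4/6 = 2/3

2/3


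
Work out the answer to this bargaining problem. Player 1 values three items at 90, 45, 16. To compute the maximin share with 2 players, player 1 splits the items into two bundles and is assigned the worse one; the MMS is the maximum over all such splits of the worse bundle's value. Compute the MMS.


Step 1: Item values = 90, 45, 16
Step 2: Enumerate all 2-bundle partitions and take the smaller bundle:
  Partition 1: {90} vs {45,16} -> bundles 90, 61; min = 61
  Partition 2: {45} vs {90,16} -> bundles 45, 106; min = 45
  Partition 3: {16} vs {90,45} -> bundles 16, 135; min = 16
Step 3: MMS = max(61, 45, 16) = 61

61


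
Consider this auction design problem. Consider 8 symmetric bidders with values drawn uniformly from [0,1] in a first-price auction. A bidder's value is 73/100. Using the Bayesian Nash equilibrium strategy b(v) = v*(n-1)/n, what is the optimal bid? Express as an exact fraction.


Step 1: The symmetric BNE bidding function is b(v) = v * (n-1) / n
Step 2: Substitute v = 73/100 and n = 8
Step 3: b = 73/100 * 7/8
Step 4: b = 511/800

511/800


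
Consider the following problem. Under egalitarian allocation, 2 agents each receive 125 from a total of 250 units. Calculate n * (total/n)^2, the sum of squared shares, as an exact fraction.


Step 1: Each agent's share = 250/2 = 125
Step 2: Square of each share = (125)^2 = 15625
Step 3: Sum of squares = 2 * 15625 = 31250

31250


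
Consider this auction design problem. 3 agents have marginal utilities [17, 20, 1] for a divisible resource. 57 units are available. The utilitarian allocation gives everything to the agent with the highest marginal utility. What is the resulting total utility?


Step 1: The marginal utilities are [17, 20, 1]
Step 2: The highest marginal utility is 20
Step 3: All 57 units go to that agent
Step 4: Total utility = 20 * 57 = 1140

1140


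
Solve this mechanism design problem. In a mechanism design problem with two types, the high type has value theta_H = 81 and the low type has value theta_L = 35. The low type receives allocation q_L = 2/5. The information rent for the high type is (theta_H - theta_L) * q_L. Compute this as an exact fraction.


Step 1: theta_H - theta_L = 81 - 35 = 46
Step 2: Information rent = (theta_H - theta_L) * q_L
Step 3: = 46 * 2/5
Step 4: = 92/5

92/5


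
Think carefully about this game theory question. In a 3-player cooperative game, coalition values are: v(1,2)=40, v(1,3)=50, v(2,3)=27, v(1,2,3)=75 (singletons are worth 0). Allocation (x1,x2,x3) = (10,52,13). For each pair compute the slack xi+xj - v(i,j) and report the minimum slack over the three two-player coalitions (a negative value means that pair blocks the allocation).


Step 1: Slack for coalition (1,2): x1+x2 - v12 = 62 - 40 = 22
Step 2: Slack for coalition (1,3): x1+x3 - v13 = 23 - 50 = -27
Step 3: Slack for coalition (2,3): x2+x3 - v23 = 65 - 27 = 38
Step 4: Minimum slack = min(22, -27, 38) = -27, attained by (1,3); coalition (1,3) can block (slack < 0), so the allocation is not in the core

-27


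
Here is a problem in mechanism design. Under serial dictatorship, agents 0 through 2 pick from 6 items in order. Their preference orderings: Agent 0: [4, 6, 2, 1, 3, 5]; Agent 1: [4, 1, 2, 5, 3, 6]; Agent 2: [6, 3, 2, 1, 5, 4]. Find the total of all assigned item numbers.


Step 1: Agent 0 picks item 4
Step 2: Agent 1 picks item 1
Step 3: Agent 2 picks item 6
Step 4: Sum = 4 + 1 + 6 = 11

11


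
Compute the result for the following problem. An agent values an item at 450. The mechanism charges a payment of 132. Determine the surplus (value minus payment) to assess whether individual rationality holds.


Step 1: Surplus = value - payment = 450 - 132 = 318
Step 2: IR is satisfied (surplus >= 0)

318


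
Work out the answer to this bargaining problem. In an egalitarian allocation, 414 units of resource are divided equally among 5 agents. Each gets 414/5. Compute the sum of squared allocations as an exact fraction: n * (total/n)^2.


Step 1: Each agent's share = 414/5
Step 2: Square of each share = (414/5)^2 = 171396/25
Step 3: Sum of squares = 5 * 171396/25 = 171396/5

171396/5


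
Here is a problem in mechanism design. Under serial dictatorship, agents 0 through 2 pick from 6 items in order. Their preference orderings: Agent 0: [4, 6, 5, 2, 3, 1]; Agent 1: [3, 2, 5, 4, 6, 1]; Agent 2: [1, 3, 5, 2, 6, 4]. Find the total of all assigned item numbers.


Step 1: Agent 0 picks item 4
Step 2: Agent 1 picks item 3
Step 3: Agent 2 picks item 1
Step 4: Sum = 4 + 3 + 1 = 8

8


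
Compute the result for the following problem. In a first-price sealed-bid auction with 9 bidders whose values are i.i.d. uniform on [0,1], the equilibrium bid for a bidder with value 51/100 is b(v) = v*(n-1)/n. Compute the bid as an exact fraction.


Step 1: The symmetric BNE bidding function is b(v) = v * (n-1) / n
Step 2: Substitute v = 51/100 and n = 9
Step 3: b = 51/100 * 8/9
Step 4: b = 34/75

34/75


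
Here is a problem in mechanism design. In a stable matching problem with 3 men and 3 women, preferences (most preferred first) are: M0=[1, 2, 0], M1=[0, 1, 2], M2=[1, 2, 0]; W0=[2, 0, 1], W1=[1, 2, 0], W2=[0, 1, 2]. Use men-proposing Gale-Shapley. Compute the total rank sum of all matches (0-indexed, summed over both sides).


Step 1: Run Gale-Shapley (men propose, women hold best offer):
  M0 proposes to W1; she accepts
  M1 proposes to W0; she accepts
  M2 proposes to W1; she switches from M0
  M0 proposes to W2; she accepts
Step 2: Final matching: W0-M1, W1-M2, W2-M0
Step 3: 0-indexed ranks (man's rank of his match, then woman's): 0 + 2 + 0 + 1 + 1 + 0
Step 4: Total rank sum = 4

4


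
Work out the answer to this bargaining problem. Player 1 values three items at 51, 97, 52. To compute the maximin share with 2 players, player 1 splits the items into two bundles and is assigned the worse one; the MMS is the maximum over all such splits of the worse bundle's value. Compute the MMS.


Step 1: Item values = 51, 97, 52
Step 2: Enumerate all 2-bundle partitions and take the smaller bundle:
  Partition 1: {51} vs {97,52} -> bundles 51, 149; min = 51
  Partition 2: {97} vs {51,52} -> bundles 97, 103; min = 97
  Partition 3: {52} vs {51,97} -> bundles 52, 148; min = 52
Step 3: MMS = max(51, 97, 52) = 97

97


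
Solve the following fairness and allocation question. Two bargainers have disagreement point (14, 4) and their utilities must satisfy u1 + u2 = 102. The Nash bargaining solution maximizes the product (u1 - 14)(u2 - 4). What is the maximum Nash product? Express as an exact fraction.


Step 1: The Nash solution splits surplus symmetrically above the disagreement point
Step 2: u1 = (total + d1 - d2)/2 = (102 + 14 - 4)/2 = 56
Step 3: u2 = (total - d1 + d2)/2 = (102 - 14 + 4)/2 = 46
Step 4: Nash product = (56 - 14) * (46 - 4)
Step 5: = 42 * 42 = 1764

1764


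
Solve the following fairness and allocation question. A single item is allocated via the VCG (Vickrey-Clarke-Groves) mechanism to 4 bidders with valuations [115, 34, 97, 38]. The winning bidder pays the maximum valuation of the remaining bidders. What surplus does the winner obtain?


Step 1: The winner is the agent with the highest value: agent 0 with value 115
Step 2: Values of other agents: [34, 97, 38]
Step 3: VCG payment = max of others' values = 97
Step 4: Surplus = 115 - 97 = 18

18


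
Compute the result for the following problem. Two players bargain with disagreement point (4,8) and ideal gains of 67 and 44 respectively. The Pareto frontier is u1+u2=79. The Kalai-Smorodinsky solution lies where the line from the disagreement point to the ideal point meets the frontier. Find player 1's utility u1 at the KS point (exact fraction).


Step 1: At the KS point, (u1-d1)/r1 = (u2-d2)/r2 = t and u1+u2 = 79
Step 2: u1 = d1 + r1*t and u2 = d2 + r2*t, so (d1 + r1*t) + (d2 + r2*t) = 79
Step 3: t = (79 - 4 - 8)/(67 + 44) = 67/111
Step 4: u1 = d1 + r1*t = 4 + 67 * 67/111 = 4933/111
Step 5: (Check: u2 = d2 + r2*t = 3836/111; u1+u2 = 4933/111 + 3836/111 = 79, on the frontier.)

4933/111


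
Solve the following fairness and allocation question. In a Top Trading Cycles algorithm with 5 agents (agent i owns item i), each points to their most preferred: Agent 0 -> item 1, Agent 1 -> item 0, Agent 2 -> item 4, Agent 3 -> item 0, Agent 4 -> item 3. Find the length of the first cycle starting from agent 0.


Step 1: Trace the pointer graph from agent 0: 0 -> 1 -> 0
Step 2: A cycle is detected when we revisit agent 0
Step 3: The cycle is: 0 -> 1 -> 0
Step 4: Cycle length = 2

2


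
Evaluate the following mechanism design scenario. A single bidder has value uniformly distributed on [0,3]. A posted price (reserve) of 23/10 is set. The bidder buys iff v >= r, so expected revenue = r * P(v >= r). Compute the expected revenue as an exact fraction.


Step 1: Posted price r = 23/10, value support [0,3]
Step 2: P(v >= r) = (3 - 23/10)/3 = 7/30
Step 3: Expected revenue = r * P(v >= r) = 23/10 * 7/30
Step 4: Revenue = 161/300

161/300


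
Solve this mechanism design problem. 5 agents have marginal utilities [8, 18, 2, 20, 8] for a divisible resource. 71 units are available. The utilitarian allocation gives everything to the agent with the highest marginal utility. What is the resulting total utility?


Step 1: The marginal utilities are [8, 18, 2, 20, 8]
Step 2: The highest marginal utility is 20
Step 3: All 71 units go to that agent
Step 4: Total utility = 20 * 71 = 1420

1420


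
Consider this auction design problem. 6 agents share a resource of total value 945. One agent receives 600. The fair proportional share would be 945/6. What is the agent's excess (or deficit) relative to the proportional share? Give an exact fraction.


Step 1: Proportional share = 945/6 = 315/2
Step 2: Agent's actual allocation = 600
Step 3: Excess = 600 - 315/2 = 885/2

885/2


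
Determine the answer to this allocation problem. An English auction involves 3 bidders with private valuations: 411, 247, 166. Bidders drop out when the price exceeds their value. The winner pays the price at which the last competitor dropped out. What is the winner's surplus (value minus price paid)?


Step 1: Identify the highest value: 411
Step 2: Identify the second-highest value: 247
Step 3: The final price = second-highest value = 247
Step 4: Surplus = 411 - 247 = 164

164


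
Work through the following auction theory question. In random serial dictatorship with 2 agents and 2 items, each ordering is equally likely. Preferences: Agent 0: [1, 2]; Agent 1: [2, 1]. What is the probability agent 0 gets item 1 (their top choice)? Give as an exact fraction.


Step 1: Agent 0 wants item 1
Step 2: There are 2 possible orderings of agents
Step 3: In 2 orderings, agent 0 gets item 1
Step 4: Probability = 2/2 = 1

1


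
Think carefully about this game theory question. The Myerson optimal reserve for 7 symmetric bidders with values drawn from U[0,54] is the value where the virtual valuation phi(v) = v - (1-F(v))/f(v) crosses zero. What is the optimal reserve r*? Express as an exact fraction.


Step 1: For U[0,54], F(v) = v/54 and f(v) = 1/54
Step 2: phi(v) = v - (1 - v/54)/(1/54) = v - (54 - v) = 2v - 54
Step 3: Set phi(r*) = 0: 2r* - 54 = 0
Step 4: r* = 54/2 = 27 (the number of bidders n = 7 does not enter)

27


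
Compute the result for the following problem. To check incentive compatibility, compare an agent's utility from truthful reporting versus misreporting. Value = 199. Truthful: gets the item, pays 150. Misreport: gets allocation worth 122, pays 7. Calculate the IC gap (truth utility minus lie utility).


Step 1: U(truth) = value - payment = 199 - 150 = 49
Step 2: U(lie) = allocation - payment = 122 - 7 = 115
Step 3: IC gap = 49 - 115 = -66

-66


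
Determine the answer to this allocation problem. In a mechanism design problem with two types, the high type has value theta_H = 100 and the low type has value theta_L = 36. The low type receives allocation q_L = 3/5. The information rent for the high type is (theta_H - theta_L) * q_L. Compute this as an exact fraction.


Step 1: theta_H - theta_L = 100 - 36 = 64
Step 2: Information rent = (theta_H - theta_L) * q_L
Step 3: = 64 * 3/5
Step 4: = 192/5

192/5


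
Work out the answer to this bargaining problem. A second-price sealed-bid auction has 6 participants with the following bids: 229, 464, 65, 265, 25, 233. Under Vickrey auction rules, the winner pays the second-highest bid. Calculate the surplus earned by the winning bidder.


Step 1: Sort bids in descending order: 464, 265, 233, 229, 65, 25
Step 2: The winning bid is the highest: 464
Step 3: The payment equals the second-highest bid: 265
Step 4: Surplus = winner's bid - payment = 464 - 265 = 199

199


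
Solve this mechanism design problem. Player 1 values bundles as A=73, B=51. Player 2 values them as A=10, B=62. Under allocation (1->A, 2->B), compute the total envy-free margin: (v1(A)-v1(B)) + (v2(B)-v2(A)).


Step 1: Player 1's margin = v1(A) - v1(B) = 73 - 51 = 22
Step 2: Player 2's margin = v2(B) - v2(A) = 62 - 10 = 52
Step 3: Total margin = 22 + 52 = 74

74


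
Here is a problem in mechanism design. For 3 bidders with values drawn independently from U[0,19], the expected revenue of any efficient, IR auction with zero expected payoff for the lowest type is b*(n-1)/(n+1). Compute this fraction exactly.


Step 1: By Revenue Equivalence, expected revenue = b*(n-1)/(n+1)
Step 2: Substituting n = 3, b = 19
Step 3: Revenue = 19*(3-1)/(3+1) = 19*2/4
Step 4: Revenue = 38/4 = 19/2

19/2


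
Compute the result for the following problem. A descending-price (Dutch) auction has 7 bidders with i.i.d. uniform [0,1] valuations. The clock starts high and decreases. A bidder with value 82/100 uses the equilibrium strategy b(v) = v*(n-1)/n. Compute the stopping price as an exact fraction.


Step 1: Dutch auctions are strategically equivalent to first-price auctions
Step 2: The equilibrium bid is b(v) = v*(n-1)/n
Step 3: b = 41/50 * 6/7
Step 4: b = 123/175

123/175


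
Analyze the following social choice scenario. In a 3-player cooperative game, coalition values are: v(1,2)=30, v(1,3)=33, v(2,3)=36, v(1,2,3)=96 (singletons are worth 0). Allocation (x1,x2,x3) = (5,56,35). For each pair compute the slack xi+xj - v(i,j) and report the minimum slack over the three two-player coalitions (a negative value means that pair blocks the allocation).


Step 1: Slack for coalition (1,2): x1+x2 - v12 = 61 - 30 = 31
Step 2: Slack for coalition (1,3): x1+x3 - v13 = 40 - 33 = 7
Step 3: Slack for coalition (2,3): x2+x3 - v23 = 91 - 36 = 55
Step 4: Minimum slack = min(31, 7, 55) = 7, attained by (1,3); no pair can gain by deviating, so the allocation is in the core

7


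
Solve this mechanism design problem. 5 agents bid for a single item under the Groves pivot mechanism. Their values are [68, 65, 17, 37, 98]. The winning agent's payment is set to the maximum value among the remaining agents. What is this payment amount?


Step 1: The efficient winner is agent 4 with value 98
Step 2: Other agents' values: [68, 65, 17, 37]
Step 3: Pivot payment = max(others) = 68
Step 4: The winner pays 68

68


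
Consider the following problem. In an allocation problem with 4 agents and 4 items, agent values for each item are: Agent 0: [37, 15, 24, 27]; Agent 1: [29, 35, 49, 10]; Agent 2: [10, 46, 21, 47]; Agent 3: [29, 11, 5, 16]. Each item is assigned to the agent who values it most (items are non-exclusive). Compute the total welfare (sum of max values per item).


Step 1: For each item, find the maximum value among all agents.
Step 2: Item 0 -> Agent 0 (value 37)
Step 3: Item 1 -> Agent 2 (value 46)
Step 4: Item 2 -> Agent 1 (value 49)
Step 5: Item 3 -> Agent 2 (value 47)
Step 6: Total welfare = 37 + 46 + 49 + 47 = 179

179


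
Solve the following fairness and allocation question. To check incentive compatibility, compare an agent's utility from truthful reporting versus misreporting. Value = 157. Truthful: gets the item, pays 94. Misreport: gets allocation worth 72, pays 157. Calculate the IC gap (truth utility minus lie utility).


Step 1: U(truth) = value - payment = 157 - 94 = 63
Step 2: U(lie) = allocation - payment = 72 - 157 = -85
Step 3: IC gap = 63 - (-85) = 148

148


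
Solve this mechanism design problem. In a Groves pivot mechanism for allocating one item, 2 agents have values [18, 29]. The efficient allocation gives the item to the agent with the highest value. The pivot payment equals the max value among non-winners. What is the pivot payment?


Step 1: The efficient winner is agent 1 with value 29
Step 2: Other agents' values: [18]
Step 3: Pivot payment = max(others) = 18
Step 4: The winner pays 18

18


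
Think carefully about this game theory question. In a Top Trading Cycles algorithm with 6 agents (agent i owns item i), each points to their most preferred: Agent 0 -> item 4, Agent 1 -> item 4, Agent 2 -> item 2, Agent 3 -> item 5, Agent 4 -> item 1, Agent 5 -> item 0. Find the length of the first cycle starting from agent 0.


Step 1: Trace the pointer graph from agent 0: 0 -> 4 -> 1 -> 4
Step 2: A cycle is detected when we revisit agent 4
Step 3: The cycle is: 4 -> 1 -> 4
Step 4: Cycle length = 2

2


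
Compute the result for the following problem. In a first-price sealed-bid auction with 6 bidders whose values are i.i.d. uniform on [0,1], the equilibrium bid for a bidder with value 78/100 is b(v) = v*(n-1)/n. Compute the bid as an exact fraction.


Step 1: The symmetric BNE bidding function is b(v) = v * (n-1) / n
Step 2: Substitute v = 39/50 and n = 6
Step 3: b = 39/50 * 5/6
Step 4: b = 13/20

13/20


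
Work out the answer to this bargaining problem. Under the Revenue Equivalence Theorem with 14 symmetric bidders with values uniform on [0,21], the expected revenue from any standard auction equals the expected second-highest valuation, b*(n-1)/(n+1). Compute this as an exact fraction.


Step 1: By Revenue Equivalence, expected revenue = b*(n-1)/(n+1)
Step 2: Substituting n = 14, b = 21
Step 3: Revenue = 21*(14-1)/(14+1) = 21*13/15
Step 4: Revenue = 273/15 = 91/5

91/5


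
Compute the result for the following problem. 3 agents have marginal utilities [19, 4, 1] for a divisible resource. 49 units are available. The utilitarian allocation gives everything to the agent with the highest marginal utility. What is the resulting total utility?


Step 1: The marginal utilities are [19, 4, 1]
Step 2: The highest marginal utility is 19
Step 3: All 49 units go to that agent
Step 4: Total utility = 19 * 49 = 931

931


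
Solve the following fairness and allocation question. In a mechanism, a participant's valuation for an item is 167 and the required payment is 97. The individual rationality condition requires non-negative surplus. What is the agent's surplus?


Step 1: Surplus = value - payment = 167 - 97 = 70
Step 2: IR is satisfied (surplus >= 0)

70


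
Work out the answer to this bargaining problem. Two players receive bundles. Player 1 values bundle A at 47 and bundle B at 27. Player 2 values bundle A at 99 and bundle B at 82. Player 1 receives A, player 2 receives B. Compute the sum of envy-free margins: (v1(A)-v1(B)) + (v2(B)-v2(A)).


Step 1: Player 1's margin = v1(A) - v1(B) = 47 - 27 = 20
Step 2: Player 2's margin = v2(B) - v2(A) = 82 - 99 = -17
Step 3: Total margin = 20 + -17 = 3

3


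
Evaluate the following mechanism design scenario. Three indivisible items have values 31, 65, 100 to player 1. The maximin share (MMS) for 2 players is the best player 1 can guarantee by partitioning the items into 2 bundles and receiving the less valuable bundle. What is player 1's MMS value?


Step 1: Item values = 31, 65, 100
Step 2: Enumerate all 2-bundle partitions and take the smaller bundle:
  Partition 1: {31} vs {65,100} -> bundles 31, 165; min = 31
  Partition 2: {65} vs {31,100} -> bundles 65, 131; min = 65
  Partition 3: {100} vs {31,65} -> bundles 100, 96; min = 96
Step 3: MMS = max(31, 65, 96) = 96

96


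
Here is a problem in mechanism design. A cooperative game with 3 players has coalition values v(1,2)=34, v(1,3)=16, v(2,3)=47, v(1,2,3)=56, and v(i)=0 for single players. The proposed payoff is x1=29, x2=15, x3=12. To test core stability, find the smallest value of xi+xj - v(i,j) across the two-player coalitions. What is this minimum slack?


Step 1: Slack for coalition (1,2): x1+x2 - v12 = 44 - 34 = 10
Step 2: Slack for coalition (1,3): x1+x3 - v13 = 41 - 16 = 25
Step 3: Slack for coalition (2,3): x2+x3 - v23 = 27 - 47 = -20
Step 4: Minimum slack = min(10, 25, -20) = -20, attained by (2,3); coalition (2,3) can block (slack < 0), so the allocation is not in the core

-20


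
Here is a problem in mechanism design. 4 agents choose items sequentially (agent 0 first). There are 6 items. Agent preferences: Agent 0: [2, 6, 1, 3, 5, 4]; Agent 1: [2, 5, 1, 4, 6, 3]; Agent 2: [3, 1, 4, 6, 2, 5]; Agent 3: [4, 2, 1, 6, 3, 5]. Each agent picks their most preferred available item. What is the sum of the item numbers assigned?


Step 1: Agent 0 picks item 2
Step 2: Agent 1 picks item 5
Step 3: Agent 2 picks item 3
Step 4: Agent 3 picks item 4
Step 5: Sum = 2 + 5 + 3 + 4 = 14

14


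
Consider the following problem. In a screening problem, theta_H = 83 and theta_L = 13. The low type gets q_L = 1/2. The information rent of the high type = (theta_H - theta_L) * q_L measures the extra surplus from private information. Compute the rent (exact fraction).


Step 1: theta_H - theta_L = 83 - 13 = 70
Step 2: Information rent = (theta_H - theta_L) * q_L
Step 3: = 70 * 1/2
Step 4: = 35

35


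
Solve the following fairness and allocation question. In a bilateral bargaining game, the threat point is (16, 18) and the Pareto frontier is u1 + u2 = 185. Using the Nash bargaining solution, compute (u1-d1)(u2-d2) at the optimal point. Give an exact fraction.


Step 1: The Nash solution splits surplus symmetrically above the disagreement point
Step 2: u1 = (total + d1 - d2)/2 = (185 + 16 - 18)/2 = 183/2
Step 3: u2 = (total - d1 + d2)/2 = (185 - 16 + 18)/2 = 187/2
Step 4: Nash product = (183/2 - 16) * (187/2 - 18)
Step 5: = 151/2 * 151/2 = 22801/4

22801/4


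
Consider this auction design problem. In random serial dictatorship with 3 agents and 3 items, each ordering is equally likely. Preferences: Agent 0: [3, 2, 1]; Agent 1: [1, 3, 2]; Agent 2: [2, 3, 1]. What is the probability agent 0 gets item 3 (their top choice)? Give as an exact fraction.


Step 1: Agent 0 wants item 3
Step 2: There are 6 possible orderings of agents
Step 3: In 6 orderings, agent 0 gets item 3
Step 4: Probability = 6/6 = 1

1


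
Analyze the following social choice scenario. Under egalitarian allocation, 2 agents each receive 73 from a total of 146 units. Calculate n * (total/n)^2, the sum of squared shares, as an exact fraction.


Step 1: Each agent's share = 146/2 = 73
Step 2: Square of each share = (73)^2 = 5329
Step 3: Sum of squares = 2 * 5329 = 10658

10658


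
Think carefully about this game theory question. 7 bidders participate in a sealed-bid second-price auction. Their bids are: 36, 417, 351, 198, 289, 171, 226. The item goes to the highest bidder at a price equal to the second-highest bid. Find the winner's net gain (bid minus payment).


Step 1: Sort bids in descending order: 417, 351, 289, 226, 198, 171, 36
Step 2: The winning bid is the highest: 417
Step 3: The payment equals the second-highest bid: 351
Step 4: Surplus = winner's bid - payment = 417 - 351 = 66

66
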